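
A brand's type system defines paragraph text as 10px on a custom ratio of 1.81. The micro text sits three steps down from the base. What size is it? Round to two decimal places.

1.69px

A modular type scale is a geometric sequence: sizeₙ = base × rⁿ.
10.0 ÷ 1.81³ = 10.0 ÷ 5.92974 ≈ 1.69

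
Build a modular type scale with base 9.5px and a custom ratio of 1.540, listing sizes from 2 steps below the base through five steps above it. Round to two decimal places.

Step -2: 9.5 ÷ 1.540² = 4.01
Step -1: 9.5 ÷ 1.540 = 6.17
Step 0: 9.5px
Step 1: 9.5 × 1.540 = 14.63
Step 2: 9.5 × 1.540² = 22.53
Step 3: 9.5 × 1.540³ = 34.70
Step 4: 9.5 × 1.540⁴ = 53.43
Step 5: 9.5 × 1.540⁵ = 82.29

4.01px, 6.17px, 9.50px, 14.63px, 22.53px, 34.70px, 53.43px, 82.29px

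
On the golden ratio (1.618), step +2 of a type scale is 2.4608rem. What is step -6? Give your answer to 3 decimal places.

0.052rem

2.4608 ÷ 1.618⁸ = 2.4608 ÷ 46.97082 ≈ 0.052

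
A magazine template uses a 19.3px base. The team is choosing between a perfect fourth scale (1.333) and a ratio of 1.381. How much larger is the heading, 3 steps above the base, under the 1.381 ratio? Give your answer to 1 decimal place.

5.1px

Perfect fourth: 19.3 × 1.333³ = 45.714px
At 1.381: 19.3 × 1.381³ = 50.832px
Difference: 50.832 − 45.714 = 5.118px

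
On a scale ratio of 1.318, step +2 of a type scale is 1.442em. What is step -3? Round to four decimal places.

0.3626em

Moving from step +2 to step -3 is 5 steps down, so divide by r⁵.
1.442 ÷ 1.318⁵ = 1.442 ÷ 3.97720 ≈ 0.3626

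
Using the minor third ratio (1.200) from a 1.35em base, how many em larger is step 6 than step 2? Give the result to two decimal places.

Step 2: 1.35 × 1.200² = 1.9440em
Step 6: 1.35 × 1.200⁶ = 4.0311em
Difference: 4.0311 − 1.9440 = 2.0871em

2.09em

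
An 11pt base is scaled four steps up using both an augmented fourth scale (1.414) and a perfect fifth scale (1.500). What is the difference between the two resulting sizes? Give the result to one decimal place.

11.7pt

Augmented fourth: 11.0 × 1.414⁴ = 43.973pt
Perfect fifth: 11.0 × 1.500⁴ = 55.688pt
Difference: 55.688 − 43.973 = 11.715pt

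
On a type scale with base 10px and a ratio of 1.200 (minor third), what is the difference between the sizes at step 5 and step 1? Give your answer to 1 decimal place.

12.9px

Step 1: 10.0 × 1.200 = 12.000px
Step 5: 10.0 × 1.200⁵ = 24.883px
Difference: 24.883 − 12.000 = 12.883px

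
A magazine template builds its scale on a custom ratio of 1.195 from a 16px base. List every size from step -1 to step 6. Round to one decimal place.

13.4px, 16.0px, 19.1px, 22.8px, 27.3px, 32.6px, 39.0px, 46.6px

Step -1: 16.0 ÷ 1.195 = 13.4
Step 0: 16px
Step 1: 16.0 × 1.195 = 19.1
Step 2: 16.0 × 1.195² = 22.8
Step 3: 16.0 × 1.195³ = 27.3
Step 4: 16.0 × 1.195⁴ = 32.6
Step 5: 16.0 × 1.195⁵ = 39.0
Step 6: 16.0 × 1.195⁶ = 46.6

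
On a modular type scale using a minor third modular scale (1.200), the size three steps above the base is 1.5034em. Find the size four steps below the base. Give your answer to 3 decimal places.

Moving from step +3 to step -4 is 7 steps down, so divide by r⁷.
1.5034 ÷ 1.200⁷ = 1.5034 ÷ 3.58318 ≈ 0.420

0.420em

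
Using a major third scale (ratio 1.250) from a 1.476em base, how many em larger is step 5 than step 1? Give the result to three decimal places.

2.659em

Step 1: 1.476 × 1.250 = 1.84500em
Step 5: 1.476 × 1.250⁵ = 4.50439em
Difference: 4.50439 − 1.84500 = 2.65939em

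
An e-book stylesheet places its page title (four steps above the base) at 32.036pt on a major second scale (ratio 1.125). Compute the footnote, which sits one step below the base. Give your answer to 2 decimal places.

17.78pt

The gap is -1 − (4) = -5 steps, so the factor is 1.125^-5.
32.036 ÷ 1.125⁵ = 32.036 ÷ 1.80203 ≈ 17.778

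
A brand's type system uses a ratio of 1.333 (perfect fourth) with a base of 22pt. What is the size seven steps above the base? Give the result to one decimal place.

A modular type scale is a geometric sequence: sizeₙ = base × rⁿ.
22.0 × 1.333⁷ = 22.0 × 7.47844 ≈ 164.53

164.5pt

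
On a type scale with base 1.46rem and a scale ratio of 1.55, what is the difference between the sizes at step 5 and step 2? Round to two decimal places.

9.55rem

Step 2: 1.46 × 1.55² = 3.5077rem
Step 5: 1.46 × 1.55⁵ = 13.0621rem
Difference: 13.0621 − 3.5077 = 9.5544rem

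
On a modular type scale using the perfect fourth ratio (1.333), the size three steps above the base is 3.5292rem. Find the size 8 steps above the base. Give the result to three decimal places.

14.853rem

Moving from step +3 to step +8 is 5 steps up, so multiply by r⁵.
3.5292 × 1.333⁵ = 3.5292 × 4.20873 ≈ 14.853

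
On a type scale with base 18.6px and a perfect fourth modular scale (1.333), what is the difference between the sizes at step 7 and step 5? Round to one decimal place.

60.8px

Step 5: 18.6 × 1.333⁵ = 78.282px
Step 7: 18.6 × 1.333⁷ = 139.099px
Difference: 139.099 − 78.282 = 60.817px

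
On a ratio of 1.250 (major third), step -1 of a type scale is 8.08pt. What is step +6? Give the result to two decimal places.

8.08 × 1.250⁷ = 8.08 × 4.76837 ≈ 38.528

38.53pt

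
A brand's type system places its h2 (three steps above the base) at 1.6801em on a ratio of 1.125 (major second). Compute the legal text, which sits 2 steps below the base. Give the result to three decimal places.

0.932em

Moving from step +3 to step -2 is 5 steps down, so divide by r⁵.
1.6801 ÷ 1.125⁵ = 1.6801 ÷ 1.80203 ≈ 0.932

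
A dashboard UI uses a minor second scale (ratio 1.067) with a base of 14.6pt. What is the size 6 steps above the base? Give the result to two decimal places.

14.6 × 1.067⁶ = 14.6 × 1.47566 ≈ 21.54

21.54pt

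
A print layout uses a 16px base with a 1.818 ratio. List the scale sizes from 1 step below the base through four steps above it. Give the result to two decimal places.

Step -1: 16.0 ÷ 1.818 = 8.80
Step 0: 16px
Step 1: 16.0 × 1.818 = 29.09
Step 2: 16.0 × 1.818² = 52.88
Step 3: 16.0 × 1.818³ = 96.14
Step 4: 16.0 × 1.818⁴ = 174.78

8.80px, 16.00px, 29.09px, 52.88px, 96.14px, 174.78px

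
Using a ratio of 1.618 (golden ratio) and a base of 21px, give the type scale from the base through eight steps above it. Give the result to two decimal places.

21.00px, 33.98px, 54.98px, 88.95px, 143.92px, 232.87px, 376.78px, 609.63px, 986.39px

Step 0: 21px
Step 1: 21.0 × 1.618 = 33.98
Step 2: 21.0 × 1.618² = 54.98
Step 3: 21.0 × 1.618³ = 88.95
Step 4: 21.0 × 1.618⁴ = 143.92
Step 5: 21.0 × 1.618⁵ = 232.87
Step 6: 21.0 × 1.618⁶ = 376.78
Step 7: 21.0 × 1.618⁷ = 609.63
Step 8: 21.0 × 1.618⁸ = 986.39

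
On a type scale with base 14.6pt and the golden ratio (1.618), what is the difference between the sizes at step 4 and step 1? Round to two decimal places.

76.44pt

Step 1: 14.6 × 1.618 = 23.6228pt
Step 4: 14.6 × 1.618⁴ = 100.0615pt
Difference: 100.0615 − 23.6228 = 76.4387pt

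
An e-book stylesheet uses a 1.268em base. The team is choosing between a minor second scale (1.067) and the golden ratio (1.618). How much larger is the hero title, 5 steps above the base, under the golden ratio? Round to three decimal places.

12.307em

Minor second: 1.268 × 1.067⁵ = 1.75364em
Golden ratio: 1.268 × 1.618⁵ = 14.06086em
Difference: 14.06086 − 1.75364 = 12.30722em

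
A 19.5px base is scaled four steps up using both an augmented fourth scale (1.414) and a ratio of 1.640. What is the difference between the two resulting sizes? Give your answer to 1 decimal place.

63.1px

Augmented fourth: 19.5 × 1.414⁴ = 77.953px
At 1.640: 19.5 × 1.640⁴ = 141.062px
Difference: 141.062 − 77.953 = 63.109px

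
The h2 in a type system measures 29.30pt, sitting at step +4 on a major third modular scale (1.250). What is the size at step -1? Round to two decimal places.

9.60pt

29.30 ÷ 1.250⁵ = 29.30 ÷ 3.05176 ≈ 9.601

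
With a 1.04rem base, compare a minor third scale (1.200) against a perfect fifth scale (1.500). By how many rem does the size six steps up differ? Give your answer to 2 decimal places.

8.74rem

Minor third: 1.04 × 1.200⁶ = 3.1054rem
Perfect fifth: 1.04 × 1.500⁶ = 11.8463rem
Difference: 11.8463 − 3.1054 = 8.7409rem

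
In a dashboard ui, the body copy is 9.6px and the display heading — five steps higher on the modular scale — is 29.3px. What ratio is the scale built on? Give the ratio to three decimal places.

1.250

The ratio satisfies 9.6 × r⁵ = 29.3, so r = (29.3 / 9.6)^(1/5).
r = 3.0521^(1/5) ≈ 1.2500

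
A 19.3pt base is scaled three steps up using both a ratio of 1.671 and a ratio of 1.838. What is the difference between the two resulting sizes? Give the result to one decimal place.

At 1.671: 19.3 × 1.671³ = 90.051pt
At 1.838: 19.3 × 1.838³ = 119.838pt
Difference: 119.838 − 90.051 = 29.787pt

29.8pt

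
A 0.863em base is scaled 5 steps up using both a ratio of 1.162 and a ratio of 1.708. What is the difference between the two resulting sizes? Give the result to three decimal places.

10.716em

At 1.162: 0.863 × 1.162⁵ = 1.82827em
At 1.708: 0.863 × 1.708⁵ = 12.54441em
Difference: 12.54441 − 1.82827 = 10.71614em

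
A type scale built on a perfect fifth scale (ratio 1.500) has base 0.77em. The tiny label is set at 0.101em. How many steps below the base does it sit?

1.500ⁿ = 0.77 / 0.101 = 7.6238
n = ln(7.6238) / ln(1.500) = 2.0313 / 0.4055 ≈ 5.01

5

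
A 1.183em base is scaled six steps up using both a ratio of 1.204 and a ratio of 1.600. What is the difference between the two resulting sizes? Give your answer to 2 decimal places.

At 1.204: 1.183 × 1.204⁶ = 3.6037em
At 1.600: 1.183 × 1.600⁶ = 19.8474em
Difference: 19.8474 − 3.6037 = 16.2437em

16.24em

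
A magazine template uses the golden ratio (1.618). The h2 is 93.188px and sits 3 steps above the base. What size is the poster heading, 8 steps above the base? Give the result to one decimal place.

1033.4px

93.188 × 1.618⁵ = 93.188 × 11.08901 ≈ 1033.362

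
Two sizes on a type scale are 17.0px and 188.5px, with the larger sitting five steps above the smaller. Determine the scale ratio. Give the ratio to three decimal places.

1.618

r⁵ = 188.5 / 17.0, so r = (188.5/17.0)^(1/5).
r = 11.0882^(1/5) ≈ 1.6180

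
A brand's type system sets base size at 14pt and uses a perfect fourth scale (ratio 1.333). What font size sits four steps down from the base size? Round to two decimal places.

4.43pt

A modular type scale is a geometric sequence: sizeₙ = base × rⁿ.
14.0 ÷ 1.333⁴ = 14.0 ÷ 3.15733 ≈ 4.43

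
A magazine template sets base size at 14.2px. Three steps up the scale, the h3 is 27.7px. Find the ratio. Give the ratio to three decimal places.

1.249

r³ = 27.7 / 14.2, so r = (27.7/14.2)^(1/3).
r = 1.9507^(1/3) ≈ 1.2495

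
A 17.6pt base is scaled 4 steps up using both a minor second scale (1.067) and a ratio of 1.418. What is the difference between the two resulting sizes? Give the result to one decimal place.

Minor second: 17.6 × 1.067⁴ = 22.812pt
At 1.418: 17.6 × 1.418⁴ = 71.157pt
Difference: 71.157 − 22.812 = 48.345pt

48.3pt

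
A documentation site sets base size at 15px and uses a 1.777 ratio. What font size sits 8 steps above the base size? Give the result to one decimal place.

1491.4px

15.0 × 1.777⁸ = 15.0 × 99.42588 ≈ 1491.39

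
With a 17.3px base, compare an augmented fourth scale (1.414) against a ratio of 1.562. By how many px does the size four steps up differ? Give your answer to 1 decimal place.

Augmented fourth: 17.3 × 1.414⁴ = 69.158px
At 1.562: 17.3 × 1.562⁴ = 102.984px
Difference: 102.984 − 69.158 = 33.826px

33.8px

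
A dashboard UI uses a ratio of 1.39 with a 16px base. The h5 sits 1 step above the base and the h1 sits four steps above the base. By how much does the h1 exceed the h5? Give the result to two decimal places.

Step 1: 16.0 × 1.39 = 22.2400px
Step 4: 16.0 × 1.39⁴ = 59.7282px
Difference: 59.7282 − 22.2400 = 37.4882px

37.49px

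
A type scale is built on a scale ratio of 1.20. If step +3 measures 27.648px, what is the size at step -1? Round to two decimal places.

13.33px

Moving from step +3 to step -1 is 4 steps down, so divide by r⁴.
27.648 ÷ 1.20⁴ = 27.648 ÷ 2.07360 ≈ 13.333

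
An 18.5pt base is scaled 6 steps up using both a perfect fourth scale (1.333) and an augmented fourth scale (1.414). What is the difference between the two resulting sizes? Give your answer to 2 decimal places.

Perfect fourth: 18.5 × 1.333⁶ = 103.7893pt
Augmented fourth: 18.5 × 1.414⁶ = 147.8660pt
Difference: 147.8660 − 103.7893 = 44.0767pt

44.08pt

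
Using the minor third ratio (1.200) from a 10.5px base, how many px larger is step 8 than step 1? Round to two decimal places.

32.55px

Step 1: 10.5 × 1.200 = 12.6000px
Step 8: 10.5 × 1.200⁸ = 45.1481px
Difference: 45.1481 − 12.6000 = 32.5481px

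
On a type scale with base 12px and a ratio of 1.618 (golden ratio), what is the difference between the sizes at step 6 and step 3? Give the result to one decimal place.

164.5px

Step 3: 12.0 × 1.618³ = 50.830px
Step 6: 12.0 × 1.618⁶ = 215.304px
Difference: 215.304 − 50.830 = 164.474px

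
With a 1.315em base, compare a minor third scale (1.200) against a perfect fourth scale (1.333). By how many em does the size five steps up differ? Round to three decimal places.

Minor third: 1.315 × 1.200⁵ = 3.27214em
Perfect fourth: 1.315 × 1.333⁵ = 5.53448em
Difference: 5.53448 − 3.27214 = 2.26234em

2.262em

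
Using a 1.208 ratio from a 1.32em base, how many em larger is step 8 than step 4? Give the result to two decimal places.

Step 4: 1.32 × 1.208⁴ = 2.8109em
Step 8: 1.32 × 1.208⁸ = 5.9856em
Difference: 5.9856 − 2.8109 = 3.1747em

3.17em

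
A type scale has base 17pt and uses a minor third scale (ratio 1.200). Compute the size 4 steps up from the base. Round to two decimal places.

35.25pt

Every step multiplies by the scale ratio.
17.0 × 1.200⁴ = 17.0 × 2.07360 ≈ 35.25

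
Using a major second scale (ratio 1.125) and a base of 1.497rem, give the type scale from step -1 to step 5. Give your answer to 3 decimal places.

Step -1: 1.497 ÷ 1.125 = 1.331
Step 0: 1.497rem
Step 1: 1.497 × 1.125 = 1.684
Step 2: 1.497 × 1.125² = 1.895
Step 3: 1.497 × 1.125³ = 2.131
Step 4: 1.497 × 1.125⁴ = 2.398
Step 5: 1.497 × 1.125⁵ = 2.698

1.331rem, 1.497rem, 1.684rem, 1.895rem, 2.131rem, 2.398rem, 2.698rem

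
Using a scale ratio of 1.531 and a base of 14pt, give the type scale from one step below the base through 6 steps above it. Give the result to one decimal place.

Step -1: 14.0 ÷ 1.531 = 9.1
Step 0: 14pt
Step 1: 14.0 × 1.531 = 21.4
Step 2: 14.0 × 1.531² = 32.8
Step 3: 14.0 × 1.531³ = 50.2
Step 4: 14.0 × 1.531⁴ = 76.9
Step 5: 14.0 × 1.531⁵ = 117.8
Step 6: 14.0 × 1.531⁶ = 180.3

9.1pt, 14.0pt, 21.4pt, 32.8pt, 50.2pt, 76.9pt, 117.8pt, 180.3pt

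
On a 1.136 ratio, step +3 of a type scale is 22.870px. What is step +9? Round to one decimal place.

49.2px

22.870 × 1.136⁶ = 22.870 × 2.14917 ≈ 49.151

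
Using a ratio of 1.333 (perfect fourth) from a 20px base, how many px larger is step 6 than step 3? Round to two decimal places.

Step 3: 20.0 × 1.333³ = 47.3719px
Step 6: 20.0 × 1.333⁶ = 112.2047px
Difference: 112.2047 − 47.3719 = 64.8328px

64.83px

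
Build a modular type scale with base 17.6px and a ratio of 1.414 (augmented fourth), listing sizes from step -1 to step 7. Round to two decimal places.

Step -1: 17.6 ÷ 1.414 = 12.45
Step 0: 17.6px
Step 1: 17.6 × 1.414 = 24.89
Step 2: 17.6 × 1.414² = 35.19
Step 3: 17.6 × 1.414³ = 49.76
Step 4: 17.6 × 1.414⁴ = 70.36
Step 5: 17.6 × 1.414⁵ = 99.49
Step 6: 17.6 × 1.414⁶ = 140.67
Step 7: 17.6 × 1.414⁷ = 198.91

12.45px, 17.60px, 24.89px, 35.19px, 49.76px, 70.36px, 99.49px, 140.67px, 198.91px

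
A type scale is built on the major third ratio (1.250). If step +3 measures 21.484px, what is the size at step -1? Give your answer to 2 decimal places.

8.80px

Moving from step +3 to step -1 is 4 steps down, so divide by r⁴.
21.484 ÷ 1.250⁴ = 21.484 ÷ 2.44141 ≈ 8.800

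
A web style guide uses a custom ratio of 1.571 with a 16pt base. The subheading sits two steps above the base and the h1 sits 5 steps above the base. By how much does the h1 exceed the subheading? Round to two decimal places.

113.62pt

Step 2: 16.0 × 1.571² = 39.4887pt
Step 5: 16.0 × 1.571⁵ = 153.1091pt
Difference: 153.1091 − 39.4887 = 113.6204pt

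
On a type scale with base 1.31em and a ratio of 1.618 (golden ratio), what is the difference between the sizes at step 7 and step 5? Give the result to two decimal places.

Step 5: 1.31 × 1.618⁵ = 14.5266em
Step 7: 1.31 × 1.618⁷ = 38.0295em
Difference: 38.0295 − 14.5266 = 23.5029em

23.50em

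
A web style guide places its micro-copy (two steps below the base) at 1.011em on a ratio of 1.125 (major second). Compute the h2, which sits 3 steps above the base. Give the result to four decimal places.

1.8219em

1.011 × 1.125⁵ = 1.011 × 1.80203 ≈ 1.8219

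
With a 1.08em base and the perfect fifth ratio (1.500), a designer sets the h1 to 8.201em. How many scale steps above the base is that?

5

1.500ⁿ = 8.201 / 1.08 = 7.5935
n = ln(7.5935) / ln(1.500) = 2.0273 / 0.4055 ≈ 5.00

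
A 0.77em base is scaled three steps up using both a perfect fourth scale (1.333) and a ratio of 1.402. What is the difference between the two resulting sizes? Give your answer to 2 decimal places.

0.30em

Perfect fourth: 0.77 × 1.333³ = 1.8238em
At 1.402: 0.77 × 1.402³ = 2.1219em
Difference: 2.1219 − 1.8238 = 0.2981em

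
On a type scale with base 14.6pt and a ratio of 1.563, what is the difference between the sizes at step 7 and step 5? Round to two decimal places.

196.52pt

Step 5: 14.6 × 1.563⁵ = 136.1908pt
Step 7: 14.6 × 1.563⁷ = 332.7099pt
Difference: 332.7099 − 136.1908 = 196.5191pt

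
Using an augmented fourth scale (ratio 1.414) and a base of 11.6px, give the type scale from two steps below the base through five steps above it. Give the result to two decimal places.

Step -2: 11.6 ÷ 1.414² = 5.80
Step -1: 11.6 ÷ 1.414 = 8.20
Step 0: 11.6px
Step 1: 11.6 × 1.414 = 16.40
Step 2: 11.6 × 1.414² = 23.19
Step 3: 11.6 × 1.414³ = 32.79
Step 4: 11.6 × 1.414⁴ = 46.37
Step 5: 11.6 × 1.414⁵ = 65.57

5.80px, 8.20px, 11.60px, 16.40px, 23.19px, 32.79px, 46.37px, 65.57px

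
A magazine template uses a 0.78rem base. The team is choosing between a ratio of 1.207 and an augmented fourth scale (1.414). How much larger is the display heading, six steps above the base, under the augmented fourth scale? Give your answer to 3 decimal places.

At 1.207: 0.78 × 1.207⁶ = 2.41178rem
Augmented fourth: 0.78 × 1.414⁶ = 6.23435rem
Difference: 6.23435 − 2.41178 = 3.82257rem

3.823rem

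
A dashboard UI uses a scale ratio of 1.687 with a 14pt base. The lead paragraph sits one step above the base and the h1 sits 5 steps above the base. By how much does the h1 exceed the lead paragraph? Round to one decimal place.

Step 1: 14.0 × 1.687 = 23.618pt
Step 5: 14.0 × 1.687⁵ = 191.295pt
Difference: 191.295 − 23.618 = 167.677pt

167.7pt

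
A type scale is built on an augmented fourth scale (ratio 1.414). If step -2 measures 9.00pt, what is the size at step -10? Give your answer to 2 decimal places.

0.56pt

Moving from step -2 to step -10 is 8 steps down, so divide by r⁸.
9.00 ÷ 1.414⁸ = 9.00 ÷ 15.98068 ≈ 0.563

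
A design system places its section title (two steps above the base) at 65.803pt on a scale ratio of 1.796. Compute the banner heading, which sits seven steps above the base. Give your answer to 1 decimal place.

The gap is 7 − (2) = 5 steps, so the factor is 1.796^5.
65.803 × 1.796⁵ = 65.803 × 18.68666 ≈ 1229.638

1229.6pt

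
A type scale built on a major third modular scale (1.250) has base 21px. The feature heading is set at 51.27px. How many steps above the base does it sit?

1.250ⁿ = 51.27 / 21 = 2.4414
n = ln(2.4414) / ln(1.250) = 0.8926 / 0.2231 ≈ 4.00

4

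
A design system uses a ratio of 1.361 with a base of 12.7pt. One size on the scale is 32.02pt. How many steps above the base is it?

3

1.361ⁿ = 32.02 / 12.7 = 2.5213
n = ln(2.5213) / ln(1.361) = 0.9248 / 0.3082 ≈ 3.00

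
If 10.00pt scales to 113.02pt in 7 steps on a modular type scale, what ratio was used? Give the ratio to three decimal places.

The ratio satisfies 10.00 × r⁷ = 113.02, so r = (113.02 / 10.00)^(1/7).
r = 11.3020^(1/7) ≈ 1.4140

1.414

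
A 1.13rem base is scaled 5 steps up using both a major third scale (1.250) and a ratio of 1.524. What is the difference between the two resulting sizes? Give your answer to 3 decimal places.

5.841rem

Major third: 1.13 × 1.250⁵ = 3.44849rem
At 1.524: 1.13 × 1.524⁵ = 9.28973rem
Difference: 9.28973 − 3.44849 = 5.84124rem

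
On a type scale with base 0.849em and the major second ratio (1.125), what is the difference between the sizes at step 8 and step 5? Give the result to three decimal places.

Step 5: 0.849 × 1.125⁵ = 1.52993em
Step 8: 0.849 × 1.125⁸ = 2.17835em
Difference: 2.17835 − 1.52993 = 0.64842em

0.648em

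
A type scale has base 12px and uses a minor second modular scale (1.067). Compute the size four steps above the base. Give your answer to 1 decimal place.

15.6px

Each step on a modular scale multiplies by the ratio, so the size n steps from the base is base × ratioⁿ.
12.0 × 1.067⁴ = 12.0 × 1.29616 ≈ 15.55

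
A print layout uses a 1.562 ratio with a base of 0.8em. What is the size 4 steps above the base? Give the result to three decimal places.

4.762em

0.8 × 1.562⁴ = 0.8 × 5.95284 ≈ 4.762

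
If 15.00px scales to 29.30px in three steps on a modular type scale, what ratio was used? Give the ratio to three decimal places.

r³ = 29.30 / 15.00, so r = (29.30/15.00)^(1/3).
r = 1.9533^(1/3) ≈ 1.2500

1.250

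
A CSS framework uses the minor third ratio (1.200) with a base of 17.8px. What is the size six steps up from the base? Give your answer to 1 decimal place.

53.2px

Each step on a modular scale multiplies by the ratio, so the size n steps from the base is base × ratioⁿ.
17.8 × 1.200⁶ = 17.8 × 2.98598 ≈ 53.15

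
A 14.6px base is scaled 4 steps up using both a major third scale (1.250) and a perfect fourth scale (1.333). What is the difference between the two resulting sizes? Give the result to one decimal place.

10.5px

Major third: 14.6 × 1.250⁴ = 35.645px
Perfect fourth: 14.6 × 1.333⁴ = 46.097px
Difference: 46.097 − 35.645 = 10.452px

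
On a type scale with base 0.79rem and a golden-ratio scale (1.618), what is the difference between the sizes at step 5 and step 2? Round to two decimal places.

Step 2: 0.79 × 1.618² = 2.0682rem
Step 5: 0.79 × 1.618⁵ = 8.7603rem
Difference: 8.7603 − 2.0682 = 6.6921rem

6.69rem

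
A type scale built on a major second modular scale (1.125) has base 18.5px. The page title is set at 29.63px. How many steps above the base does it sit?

4

1.125ⁿ = 29.63 / 18.5 = 1.6016
n = ln(1.6016) / ln(1.125) = 0.4710 / 0.1178 ≈ 4.00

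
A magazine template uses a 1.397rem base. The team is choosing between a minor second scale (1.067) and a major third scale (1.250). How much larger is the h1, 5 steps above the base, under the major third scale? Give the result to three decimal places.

2.331rem

Minor second: 1.397 × 1.067⁵ = 1.93205rem
Major third: 1.397 × 1.250⁵ = 4.26331rem
Difference: 4.26331 − 1.93205 = 2.33126rem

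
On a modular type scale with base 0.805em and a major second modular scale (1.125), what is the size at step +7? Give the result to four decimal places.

1.8360em

Every step multiplies by the scale ratio.
0.805 × 1.125⁷ = 0.805 × 2.28070 ≈ 1.8360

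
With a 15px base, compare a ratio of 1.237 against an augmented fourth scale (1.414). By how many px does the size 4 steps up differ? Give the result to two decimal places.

At 1.237: 15.0 × 1.237⁴ = 35.1213px
Augmented fourth: 15.0 × 1.414⁴ = 59.9638px
Difference: 59.9638 − 35.1213 = 24.8425px

24.84px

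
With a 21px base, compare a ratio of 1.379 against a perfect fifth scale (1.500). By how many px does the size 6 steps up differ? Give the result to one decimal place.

At 1.379: 21.0 × 1.379⁶ = 144.413px
Perfect fifth: 21.0 × 1.500⁶ = 239.203px
Difference: 239.203 − 144.413 = 94.790px

94.8px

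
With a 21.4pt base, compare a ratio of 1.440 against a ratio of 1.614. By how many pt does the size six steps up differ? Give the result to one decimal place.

187.5pt

At 1.440: 21.4 × 1.440⁶ = 190.805pt
At 1.614: 21.4 × 1.614⁶ = 378.299pt
Difference: 378.299 − 190.805 = 187.494pt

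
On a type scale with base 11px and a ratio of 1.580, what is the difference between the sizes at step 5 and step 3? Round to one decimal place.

Step 3: 11.0 × 1.580³ = 43.387px
Step 5: 11.0 × 1.580⁵ = 108.312px
Difference: 108.312 − 43.387 = 64.925px

64.9px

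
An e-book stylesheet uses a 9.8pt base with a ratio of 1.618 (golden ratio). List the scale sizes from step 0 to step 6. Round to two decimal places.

Step 0: 9.8pt
Step 1: 9.8 × 1.618 = 15.86
Step 2: 9.8 × 1.618² = 25.66
Step 3: 9.8 × 1.618³ = 41.51
Step 4: 9.8 × 1.618⁴ = 67.16
Step 5: 9.8 × 1.618⁵ = 108.67
Step 6: 9.8 × 1.618⁶ = 175.83

9.80pt, 15.86pt, 25.66pt, 41.51pt, 67.16pt, 108.67pt, 175.83pt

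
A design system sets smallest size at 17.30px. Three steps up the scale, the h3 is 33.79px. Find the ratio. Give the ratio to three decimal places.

r³ = 33.79 / 17.30, so r = (33.79/17.30)^(1/3).
r = 1.9532^(1/3) ≈ 1.2500

1.250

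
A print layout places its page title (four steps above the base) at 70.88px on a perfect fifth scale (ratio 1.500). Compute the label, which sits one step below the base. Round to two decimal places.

The gap is -1 − (4) = -5 steps, so the factor is 1.500^-5.
70.88 ÷ 1.500⁵ = 70.88 ÷ 7.59375 ≈ 9.334

9.33px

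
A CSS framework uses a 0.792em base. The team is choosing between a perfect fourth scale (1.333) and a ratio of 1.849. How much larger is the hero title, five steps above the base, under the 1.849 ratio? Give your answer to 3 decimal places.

13.783em

Perfect fourth: 0.792 × 1.333⁵ = 3.33331em
At 1.849: 0.792 × 1.849⁵ = 17.11629em
Difference: 17.11629 − 3.33331 = 13.78298em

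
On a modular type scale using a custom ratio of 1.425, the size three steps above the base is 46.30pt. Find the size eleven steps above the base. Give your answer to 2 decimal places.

46.30 × 1.425⁸ = 46.30 × 17.00274 ≈ 787.227

787.23pt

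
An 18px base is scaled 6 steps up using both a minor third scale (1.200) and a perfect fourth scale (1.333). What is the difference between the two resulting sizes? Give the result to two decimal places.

47.24px

Minor third: 18.0 × 1.200⁶ = 53.7477px
Perfect fourth: 18.0 × 1.333⁶ = 100.9842px
Difference: 100.9842 − 53.7477 = 47.2365px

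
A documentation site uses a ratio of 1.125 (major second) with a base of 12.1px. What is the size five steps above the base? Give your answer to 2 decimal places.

A modular type scale is a geometric sequence: sizeₙ = base × rⁿ.
12.1 × 1.125⁵ = 12.1 × 1.80203 ≈ 21.80

21.80px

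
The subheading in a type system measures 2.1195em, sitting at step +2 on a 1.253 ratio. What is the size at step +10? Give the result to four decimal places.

2.1195 × 1.253⁸ = 2.1195 × 6.07587 ≈ 12.8778

12.8778em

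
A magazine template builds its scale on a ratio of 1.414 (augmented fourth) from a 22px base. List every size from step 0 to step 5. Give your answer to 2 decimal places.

Step 0: 22px
Step 1: 22.0 × 1.414 = 31.11
Step 2: 22.0 × 1.414² = 43.99
Step 3: 22.0 × 1.414³ = 62.20
Step 4: 22.0 × 1.414⁴ = 87.95
Step 5: 22.0 × 1.414⁵ = 124.36

22.00px, 31.11px, 43.99px, 62.20px, 87.95px, 124.36px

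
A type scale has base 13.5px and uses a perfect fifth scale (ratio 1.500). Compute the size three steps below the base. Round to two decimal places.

Each step on a modular scale multiplies by the ratio, so the size n steps from the base is base × ratioⁿ.
13.5 ÷ 1.500³ = 13.5 ÷ 3.37500 ≈ 4.00

4.00px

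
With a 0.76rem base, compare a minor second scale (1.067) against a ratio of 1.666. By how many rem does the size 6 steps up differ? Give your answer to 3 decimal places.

15.129rem

Minor second: 0.76 × 1.067⁶ = 1.12150rem
At 1.666: 0.76 × 1.666⁶ = 16.25038rem
Difference: 16.25038 − 1.12150 = 15.12888rem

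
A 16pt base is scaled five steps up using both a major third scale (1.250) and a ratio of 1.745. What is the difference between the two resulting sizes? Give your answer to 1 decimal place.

210.1pt

Major third: 16.0 × 1.250⁵ = 48.828pt
At 1.745: 16.0 × 1.745⁵ = 258.879pt
Difference: 258.879 − 48.828 = 210.051pt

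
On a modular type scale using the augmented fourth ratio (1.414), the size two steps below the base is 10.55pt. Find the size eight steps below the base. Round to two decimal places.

1.32pt

Moving from step -2 to step -8 is 6 steps down, so divide by r⁶.
10.55 ÷ 1.414⁶ = 10.55 ÷ 7.99275 ≈ 1.320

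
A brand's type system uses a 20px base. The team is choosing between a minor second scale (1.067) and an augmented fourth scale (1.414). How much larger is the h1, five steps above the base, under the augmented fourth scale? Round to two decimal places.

85.39px

Minor second: 20.0 × 1.067⁵ = 27.6600px
Augmented fourth: 20.0 × 1.414⁵ = 113.0517px
Difference: 113.0517 − 27.6600 = 85.3917px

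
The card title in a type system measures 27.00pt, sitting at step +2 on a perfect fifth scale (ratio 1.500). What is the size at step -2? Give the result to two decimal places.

27.00 ÷ 1.500⁴ = 27.00 ÷ 5.06250 ≈ 5.333

5.33pt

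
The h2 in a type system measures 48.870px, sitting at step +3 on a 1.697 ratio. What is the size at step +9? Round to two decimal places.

1167.17px

Moving from step +3 to step +9 is 6 steps up, so multiply by r⁶.
48.870 × 1.697⁶ = 48.870 × 23.88312 ≈ 1167.168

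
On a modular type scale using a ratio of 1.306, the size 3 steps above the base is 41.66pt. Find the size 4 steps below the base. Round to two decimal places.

6.43pt

Moving from step +3 to step -4 is 7 steps down, so divide by r⁷.
41.66 ÷ 1.306⁷ = 41.66 ÷ 6.48041 ≈ 6.429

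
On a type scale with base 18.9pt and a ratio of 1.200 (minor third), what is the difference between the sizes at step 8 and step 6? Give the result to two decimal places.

Step 6: 18.9 × 1.200⁶ = 56.4351pt
Step 8: 18.9 × 1.200⁸ = 81.2665pt
Difference: 81.2665 − 56.4351 = 24.8314pt

24.83pt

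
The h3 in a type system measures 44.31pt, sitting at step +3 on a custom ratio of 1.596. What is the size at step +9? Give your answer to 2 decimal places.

44.31 × 1.596⁶ = 44.31 × 16.52713 ≈ 732.317

732.32pt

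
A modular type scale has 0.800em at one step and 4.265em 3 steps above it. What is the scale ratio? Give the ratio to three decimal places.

1.747

The ratio satisfies 0.800 × r³ = 4.265, so r = (4.265 / 0.800)^(1/3).
r = 5.3312^(1/3) ≈ 1.7469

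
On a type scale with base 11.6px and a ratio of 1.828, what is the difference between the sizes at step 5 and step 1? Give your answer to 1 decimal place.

215.6px

Step 1: 11.6 × 1.828 = 21.205px
Step 5: 11.6 × 1.828⁵ = 236.777px
Difference: 236.777 − 21.205 = 215.572px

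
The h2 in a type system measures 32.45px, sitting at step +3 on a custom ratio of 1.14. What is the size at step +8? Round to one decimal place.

32.45 × 1.14⁵ = 32.45 × 1.92541 ≈ 62.480

62.5px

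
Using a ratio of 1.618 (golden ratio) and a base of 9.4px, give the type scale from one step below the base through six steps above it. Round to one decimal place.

Step -1: 9.4 ÷ 1.618 = 5.8
Step 0: 9.4px
Step 1: 9.4 × 1.618 = 15.2
Step 2: 9.4 × 1.618² = 24.6
Step 3: 9.4 × 1.618³ = 39.8
Step 4: 9.4 × 1.618⁴ = 64.4
Step 5: 9.4 × 1.618⁵ = 104.2
Step 6: 9.4 × 1.618⁶ = 168.7

5.8px, 9.4px, 15.2px, 24.6px, 39.8px, 64.4px, 104.2px, 168.7px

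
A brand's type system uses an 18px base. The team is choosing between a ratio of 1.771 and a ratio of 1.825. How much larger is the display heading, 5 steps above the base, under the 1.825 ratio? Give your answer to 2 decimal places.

At 1.771: 18.0 × 1.771⁵ = 313.5922px
At 1.825: 18.0 × 1.825⁵ = 364.4071px
Difference: 364.4071 − 313.5922 = 50.8149px

50.81px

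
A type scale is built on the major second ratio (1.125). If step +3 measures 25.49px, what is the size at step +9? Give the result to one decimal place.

51.7px

25.49 × 1.125⁶ = 25.49 × 2.02729 ≈ 51.676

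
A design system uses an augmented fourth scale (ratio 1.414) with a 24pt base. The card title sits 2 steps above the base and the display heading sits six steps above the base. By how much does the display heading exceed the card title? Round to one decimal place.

143.8pt

Step 2: 24.0 × 1.414² = 47.986pt
Step 6: 24.0 × 1.414⁶ = 191.826pt
Difference: 191.826 − 47.986 = 143.840pt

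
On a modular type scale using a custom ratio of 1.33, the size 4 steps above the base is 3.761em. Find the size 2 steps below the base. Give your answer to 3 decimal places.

0.680em

3.761 ÷ 1.33⁶ = 3.761 ÷ 5.53490 ≈ 0.680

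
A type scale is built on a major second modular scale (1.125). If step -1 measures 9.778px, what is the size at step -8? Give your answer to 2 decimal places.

9.778 ÷ 1.125⁷ = 9.778 ÷ 2.28070 ≈ 4.287

4.29px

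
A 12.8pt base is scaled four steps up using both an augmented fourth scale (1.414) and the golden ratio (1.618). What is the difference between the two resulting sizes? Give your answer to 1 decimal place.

Augmented fourth: 12.8 × 1.414⁴ = 51.169pt
Golden ratio: 12.8 × 1.618⁴ = 87.725pt
Difference: 87.725 − 51.169 = 36.556pt

36.6pt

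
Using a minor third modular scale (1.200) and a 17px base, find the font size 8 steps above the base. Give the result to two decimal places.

73.10px

17.0 × 1.200⁸ = 17.0 × 4.29982 ≈ 73.10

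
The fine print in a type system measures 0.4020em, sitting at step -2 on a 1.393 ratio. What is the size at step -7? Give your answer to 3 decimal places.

0.077em

The gap is -7 − (-2) = -5 steps, so the factor is 1.393^-5.
0.4020 ÷ 1.393⁵ = 0.4020 ÷ 5.24512 ≈ 0.077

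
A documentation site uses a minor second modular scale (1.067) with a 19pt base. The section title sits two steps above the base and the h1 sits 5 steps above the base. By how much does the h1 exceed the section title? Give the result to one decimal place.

Step 2: 19.0 × 1.067² = 21.631pt
Step 5: 19.0 × 1.067⁵ = 26.277pt
Difference: 26.277 − 21.631 = 4.646pt

4.6pt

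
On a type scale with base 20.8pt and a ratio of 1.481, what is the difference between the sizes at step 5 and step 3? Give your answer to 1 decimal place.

Step 3: 20.8 × 1.481³ = 67.566pt
Step 5: 20.8 × 1.481⁵ = 148.197pt
Difference: 148.197 − 67.566 = 80.631pt

80.6pt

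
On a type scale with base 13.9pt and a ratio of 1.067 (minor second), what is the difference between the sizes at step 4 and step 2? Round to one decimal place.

2.2pt

Step 2: 13.9 × 1.067² = 15.825pt
Step 4: 13.9 × 1.067⁴ = 18.017pt
Difference: 18.017 − 15.825 = 2.192pt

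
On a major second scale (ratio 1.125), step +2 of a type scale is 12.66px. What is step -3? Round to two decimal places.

Moving from step +2 to step -3 is 5 steps down, so divide by r⁵.
12.66 ÷ 1.125⁵ = 12.66 ÷ 1.80203 ≈ 7.025

7.03px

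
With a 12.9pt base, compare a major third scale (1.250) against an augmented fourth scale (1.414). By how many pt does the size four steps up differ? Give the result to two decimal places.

Major third: 12.9 × 1.250⁴ = 31.4941pt
Augmented fourth: 12.9 × 1.414⁴ = 51.5688pt
Difference: 51.5688 − 31.4941 = 20.0747pt

20.07pt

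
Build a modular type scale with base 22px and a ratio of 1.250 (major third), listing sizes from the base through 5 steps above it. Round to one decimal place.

Step 0: 22px
Step 1: 22.0 × 1.250 = 27.5
Step 2: 22.0 × 1.250² = 34.4
Step 3: 22.0 × 1.250³ = 43.0
Step 4: 22.0 × 1.250⁴ = 53.7
Step 5: 22.0 × 1.250⁵ = 67.1

22.0px, 27.5px, 34.4px, 43.0px, 53.7px, 67.1px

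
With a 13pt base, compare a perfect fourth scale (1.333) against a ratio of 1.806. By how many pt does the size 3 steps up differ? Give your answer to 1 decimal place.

Perfect fourth: 13.0 × 1.333³ = 30.792pt
At 1.806: 13.0 × 1.806³ = 76.577pt
Difference: 76.577 − 30.792 = 45.785pt

45.8pt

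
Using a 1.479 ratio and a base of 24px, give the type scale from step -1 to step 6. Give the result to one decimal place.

Step -1: 24.0 ÷ 1.479 = 16.2
Step 0: 24px
Step 1: 24.0 × 1.479 = 35.5
Step 2: 24.0 × 1.479² = 52.5
Step 3: 24.0 × 1.479³ = 77.6
Step 4: 24.0 × 1.479⁴ = 114.8
Step 5: 24.0 × 1.479⁵ = 169.8
Step 6: 24.0 × 1.479⁶ = 251.2

16.2px, 24.0px, 35.5px, 52.5px, 77.6px, 114.8px, 169.8px, 251.2px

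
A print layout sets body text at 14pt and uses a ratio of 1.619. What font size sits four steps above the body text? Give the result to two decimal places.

14.0 × 1.619⁴ = 14.0 × 6.87048 ≈ 96.19

96.19pt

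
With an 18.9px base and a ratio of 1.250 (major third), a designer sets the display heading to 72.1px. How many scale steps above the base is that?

6

1.250ⁿ = 72.1 / 18.9 = 3.8148
n = ln(3.8148) / ln(1.250) = 1.3389 / 0.2231 ≈ 6.00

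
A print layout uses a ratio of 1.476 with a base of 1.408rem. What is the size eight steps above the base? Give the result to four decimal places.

Every step multiplies by the scale ratio.
1.408 × 1.476⁸ = 1.408 × 22.52635 ≈ 31.7171

31.7171rem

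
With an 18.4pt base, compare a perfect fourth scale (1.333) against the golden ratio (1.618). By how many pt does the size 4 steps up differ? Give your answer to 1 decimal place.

Perfect fourth: 18.4 × 1.333⁴ = 58.095pt
Golden ratio: 18.4 × 1.618⁴ = 126.105pt
Difference: 126.105 − 58.095 = 68.010pt

68.0pt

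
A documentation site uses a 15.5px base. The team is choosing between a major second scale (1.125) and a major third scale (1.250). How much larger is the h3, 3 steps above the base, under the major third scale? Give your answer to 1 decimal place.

8.2px

Major second: 15.5 × 1.125³ = 22.069px
Major third: 15.5 × 1.250³ = 30.273px
Difference: 30.273 − 22.069 = 8.204px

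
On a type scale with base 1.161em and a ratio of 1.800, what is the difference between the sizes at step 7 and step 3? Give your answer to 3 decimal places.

64.308em

Step 3: 1.161 × 1.800³ = 6.77095em
Step 7: 1.161 × 1.800⁷ = 71.07875em
Difference: 71.07875 − 6.77095 = 64.30780em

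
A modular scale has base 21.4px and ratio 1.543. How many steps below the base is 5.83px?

3

1.543ⁿ = 21.4 / 5.83 = 3.6707
n = ln(3.6707) / ln(1.543) = 1.3004 / 0.4337 ≈ 3.00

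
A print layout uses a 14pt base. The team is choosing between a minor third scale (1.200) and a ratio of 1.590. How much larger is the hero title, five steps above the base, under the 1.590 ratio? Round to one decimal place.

Minor third: 14.0 × 1.200⁵ = 34.836pt
At 1.590: 14.0 × 1.590⁵ = 142.270pt
Difference: 142.270 − 34.836 = 107.434pt

107.4pt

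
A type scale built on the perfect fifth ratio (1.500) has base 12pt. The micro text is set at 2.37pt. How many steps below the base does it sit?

4

1.500ⁿ = 12 / 2.37 = 5.0633
n = ln(5.0633) / ln(1.500) = 1.6220 / 0.4055 ≈ 4.00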